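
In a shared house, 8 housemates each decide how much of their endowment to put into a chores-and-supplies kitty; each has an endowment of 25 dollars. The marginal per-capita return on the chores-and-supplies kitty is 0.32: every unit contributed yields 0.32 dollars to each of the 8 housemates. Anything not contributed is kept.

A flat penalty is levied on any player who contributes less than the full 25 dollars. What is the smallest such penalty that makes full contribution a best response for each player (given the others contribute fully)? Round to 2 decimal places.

Given the others contribute fully, the best deviation is to contribute 0 (any partial contribution still incurs the fine and gives up units whose private return 0.32 is below 1).
Deviating from 25 to 0 saves 25 dollars but forfeits the deviator's share of the drop in the chores-and-supplies kitty: 0.32 × 25 = 8.00.
So the deviation gain is 25 − 8.00 = 17.00, and the fine must be at least 17.00 dollars to wipe it out.

17.00 dollars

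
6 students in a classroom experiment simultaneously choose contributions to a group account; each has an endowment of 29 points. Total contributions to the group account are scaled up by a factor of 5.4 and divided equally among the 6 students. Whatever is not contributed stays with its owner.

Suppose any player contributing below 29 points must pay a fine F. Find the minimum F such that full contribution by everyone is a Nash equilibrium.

2.90 points

Given the others contribute fully, the best deviation is to contribute 0 (any partial contribution still incurs the fine and gives up units whose private return 0.9000 is below 1).
Deviating from 29 to 0 saves 29 points but forfeits the deviator's share of the drop in the group account: 5.4/6 × 29 = 26.10.
So the deviation gain is 29 − 26.10 = 2.90, and the fine must be at least 2.90 points to wipe it out.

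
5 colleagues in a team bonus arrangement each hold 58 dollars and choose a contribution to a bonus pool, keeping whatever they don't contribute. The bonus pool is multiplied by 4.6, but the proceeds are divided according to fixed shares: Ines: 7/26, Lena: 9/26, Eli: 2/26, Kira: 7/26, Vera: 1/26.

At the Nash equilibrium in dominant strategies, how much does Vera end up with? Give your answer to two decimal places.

For player j, contributing a unit is worthwhile iff 4.6 × (j's share) ≥ 1, i.e. iff j's share is at least 0.2174.
Ines, Lena and Kira are above the threshold, contributing 58 each; the remaining 2 contribute 0. Total contributed: 174.
Vera keeps 58 and receives 4.6 × 174 × 1/26 = 30.78 from the bonus pool, for a payoff of 88.78.

88.78 dollars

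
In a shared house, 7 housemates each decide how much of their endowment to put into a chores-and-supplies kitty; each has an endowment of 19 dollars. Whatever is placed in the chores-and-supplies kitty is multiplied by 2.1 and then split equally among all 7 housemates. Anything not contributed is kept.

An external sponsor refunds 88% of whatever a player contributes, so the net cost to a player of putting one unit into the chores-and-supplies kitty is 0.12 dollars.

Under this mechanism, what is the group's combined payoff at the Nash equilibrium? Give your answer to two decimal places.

With the mechanism, a contributed unit returns (2.1/7) / 0.12 = 2.5000 per unit of net cost to the contributor — now above 1 — so contributing fully is weakly dominant for every player.
At the Nash equilibrium everyone contributes 19. Group total payoff = 7 × (19 × 0.88 + 2.1 × 19) = 396.34.

396.34 dollars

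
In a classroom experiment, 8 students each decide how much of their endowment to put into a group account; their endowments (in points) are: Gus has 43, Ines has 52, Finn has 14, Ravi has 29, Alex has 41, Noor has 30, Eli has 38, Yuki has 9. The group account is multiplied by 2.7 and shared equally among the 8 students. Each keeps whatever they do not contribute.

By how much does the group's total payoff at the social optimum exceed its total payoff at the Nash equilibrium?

435.20 points

The private return per contributed unit is 2.7/8 = 0.3375 < 1 for every player regardless of endowment, so the Nash equilibrium is zero contribution and the group total is Σ E_j = 43 + 52 + 14 + 29 + 41 + 30 + 38 + 9 = 256.
Each contributed unit returns 2.700 to the group, so the social optimum is full contribution by everyone: group total = 2.700 × 256 = 691.20.
Efficiency loss = (2.700 − 1) × 256 = 435.20.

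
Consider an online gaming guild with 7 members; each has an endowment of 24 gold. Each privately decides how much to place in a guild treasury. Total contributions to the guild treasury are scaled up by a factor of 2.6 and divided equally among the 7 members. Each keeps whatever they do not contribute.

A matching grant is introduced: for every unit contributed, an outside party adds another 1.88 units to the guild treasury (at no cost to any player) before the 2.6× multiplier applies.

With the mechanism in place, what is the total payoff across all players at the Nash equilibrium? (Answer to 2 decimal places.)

1257.98 gold

With the mechanism, a contributed unit returns 2.6 × 2.88 / 7 = 1.0697 per unit of net cost to the contributor — now above 1 — so contributing fully is weakly dominant for every player.
So the Nash equilibrium is full contribution by all 7; the group earns 2.6 × 2.88 × 168 = 1257.98.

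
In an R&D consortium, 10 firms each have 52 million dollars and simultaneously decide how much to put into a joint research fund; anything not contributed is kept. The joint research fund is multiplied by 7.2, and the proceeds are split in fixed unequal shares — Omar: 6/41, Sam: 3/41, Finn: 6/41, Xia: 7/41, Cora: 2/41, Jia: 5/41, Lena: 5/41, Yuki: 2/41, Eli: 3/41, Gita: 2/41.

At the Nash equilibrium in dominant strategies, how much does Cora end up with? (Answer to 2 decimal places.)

Each unit j contributes comes back to j as 7.2 × (j's share), so j prefers to contribute only if that share exceeds 1/7.2 = 0.1389; otherwise keeping the unit dominates.
Omar, Finn and Xia clear that bar, contributing 52 each; the remaining 7 contribute 0. Total contributed: 156.
Cora keeps 52 and receives 7.2 × 156 × 2/41 = 54.79 from the joint research fund, for a payoff of 106.79.

106.79 million dollars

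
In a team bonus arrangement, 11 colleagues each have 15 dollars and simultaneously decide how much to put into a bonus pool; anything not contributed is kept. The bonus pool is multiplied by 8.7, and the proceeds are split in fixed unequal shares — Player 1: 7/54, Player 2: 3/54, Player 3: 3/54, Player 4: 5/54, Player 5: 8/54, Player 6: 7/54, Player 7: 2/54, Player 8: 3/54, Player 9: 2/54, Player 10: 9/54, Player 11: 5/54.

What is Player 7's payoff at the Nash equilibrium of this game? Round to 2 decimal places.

34.33 dollars

Each unit j contributes comes back to j as 8.7 × (j's share), so j prefers to contribute only if that share exceeds 1/8.7 = 0.1149; otherwise keeping the unit dominates.
Player 1, Player 5, Player 6 and Player 10 are above the threshold, contributing 15 each; the remaining 7 contribute 0. Total contributed: 60.
Player 7 keeps 15 and receives 8.7 × 60 × 2/54 = 19.33 from the bonus pool, for a payoff of 34.33.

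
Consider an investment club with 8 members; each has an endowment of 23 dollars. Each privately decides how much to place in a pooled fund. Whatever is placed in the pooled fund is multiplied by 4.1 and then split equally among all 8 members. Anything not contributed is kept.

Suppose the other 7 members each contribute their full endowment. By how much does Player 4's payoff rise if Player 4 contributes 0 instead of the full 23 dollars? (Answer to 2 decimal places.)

Switching from a contribution of 23 to 0 lets Player 4 keep an extra 23 dollars, but lowers the pooled fund by 23, which costs Player 4 their own share of that drop: 4.1/8 × 23 = 11.79.
Net gain = 23 − 11.79 = 11.21. The private return per contributed unit (0.5125) is below 1, so free-riding is indeed the best response regardless of what the others do.

11.21 dollars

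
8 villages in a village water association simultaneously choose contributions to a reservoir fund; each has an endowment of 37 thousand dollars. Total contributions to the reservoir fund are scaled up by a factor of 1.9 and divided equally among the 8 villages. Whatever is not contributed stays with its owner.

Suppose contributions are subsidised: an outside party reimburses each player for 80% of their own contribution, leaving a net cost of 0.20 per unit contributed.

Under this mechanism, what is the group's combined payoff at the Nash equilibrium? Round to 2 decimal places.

Under the mechanism each unit contributed yields (1.9/8) / 0.20 = 1.1875 back to its contributor per unit of net cost, which exceeds 1, making full contribution the dominant choice for everyone.
At the Nash equilibrium everyone contributes 37. Group total payoff = 8 × (37 × 0.80 + 1.9 × 37) = 799.20.

799.20 thousand dollars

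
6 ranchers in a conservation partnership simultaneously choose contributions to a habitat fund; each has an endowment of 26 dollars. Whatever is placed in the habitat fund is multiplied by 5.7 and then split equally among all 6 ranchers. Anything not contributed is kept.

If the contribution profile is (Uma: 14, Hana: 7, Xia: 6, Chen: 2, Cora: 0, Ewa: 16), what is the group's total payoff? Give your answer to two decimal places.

Total contributed: 14 + 7 + 6 + 2 + 0 + 16 = 45; total kept: 6 × 26 − 45 = 111.
The habitat fund pays out 5.7 × 45 = 256.50 in aggregate.
Group total = 111 + 256.50 = 367.50.

367.50 dollars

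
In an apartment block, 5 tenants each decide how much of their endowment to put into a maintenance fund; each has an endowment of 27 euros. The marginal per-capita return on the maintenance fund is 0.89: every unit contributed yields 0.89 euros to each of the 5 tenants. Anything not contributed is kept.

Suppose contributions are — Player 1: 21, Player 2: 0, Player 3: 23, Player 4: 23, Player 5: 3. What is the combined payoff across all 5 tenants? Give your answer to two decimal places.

376.50 euros

Total contributed: 21 + 0 + 23 + 23 + 3 = 70; total kept: 5 × 27 − 70 = 65.
The maintenance fund pays out 0.89 × 5 × 70 = 311.50 in aggregate.
Group total = 65 + 311.50 = 376.50.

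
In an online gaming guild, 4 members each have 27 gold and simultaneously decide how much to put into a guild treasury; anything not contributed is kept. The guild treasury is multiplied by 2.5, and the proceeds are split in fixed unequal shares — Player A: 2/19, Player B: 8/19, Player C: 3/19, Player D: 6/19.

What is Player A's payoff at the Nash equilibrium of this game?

Player j's private return per contributed unit is 2.5 × (j's share). Contributing is weakly dominant for j when that share is at least 1/2.5 = 0.4000, and contributing 0 is dominant otherwise.
Player B alone (share 8/19) is above the threshold, contributing 27; the remaining 3 contribute 0. Total contributed: 27.
Player A keeps 27 and receives 2.5 × 27 × 2/19 = 7.11 from the guild treasury, for a payoff of 34.11.

34.11 gold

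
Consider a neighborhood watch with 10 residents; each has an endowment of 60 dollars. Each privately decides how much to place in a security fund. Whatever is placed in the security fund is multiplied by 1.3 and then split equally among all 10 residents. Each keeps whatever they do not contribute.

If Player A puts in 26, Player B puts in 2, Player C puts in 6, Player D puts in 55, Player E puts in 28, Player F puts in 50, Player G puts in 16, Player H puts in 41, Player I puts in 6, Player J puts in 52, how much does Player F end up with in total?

Total contributed: 26 + 2 + 6 + 55 + 28 + 50 + 16 + 41 + 6 + 52 = 282.
Each receives 1.3 × 282 / 10 = 36.66 from the security fund.
Player F keeps 60 − 50 = 10, so Player F's payoff is 10 + 36.66 = 46.66.

46.66 dollars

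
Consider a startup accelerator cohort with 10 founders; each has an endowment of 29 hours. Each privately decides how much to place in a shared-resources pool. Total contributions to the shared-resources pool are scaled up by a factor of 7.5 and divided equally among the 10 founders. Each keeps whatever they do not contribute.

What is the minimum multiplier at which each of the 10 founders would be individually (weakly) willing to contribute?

A contributed unit returns (multiplier)/10 to its contributor.
This reaches 1 exactly when the multiplier is 10.

10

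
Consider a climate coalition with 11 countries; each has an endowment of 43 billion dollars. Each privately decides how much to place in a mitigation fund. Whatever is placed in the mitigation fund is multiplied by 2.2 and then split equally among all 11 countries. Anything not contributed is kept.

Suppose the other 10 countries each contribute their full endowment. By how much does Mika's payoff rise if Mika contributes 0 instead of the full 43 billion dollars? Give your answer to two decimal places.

34.40 billion dollars

Switching from a contribution of 43 to 0 lets Mika keep an extra 43 billion dollars, but lowers the mitigation fund by 43, which costs Mika their own share of that drop: 2.2/11 × 43 = 8.60.
Net gain = 43 − 8.60 = 34.40. The private return per contributed unit (0.2000) is below 1, so free-riding is indeed the best response regardless of what the others do.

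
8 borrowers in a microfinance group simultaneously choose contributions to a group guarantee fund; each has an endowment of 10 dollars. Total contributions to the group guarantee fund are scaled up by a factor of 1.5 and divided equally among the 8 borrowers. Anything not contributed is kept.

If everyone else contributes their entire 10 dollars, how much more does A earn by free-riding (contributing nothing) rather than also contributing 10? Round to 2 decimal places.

8.13 dollars

Switching from a contribution of 10 to 0 lets A keep an extra 10 dollars, but lowers the group guarantee fund by 10, which costs A their own share of that drop: 1.5/8 × 10 = 1.87.
Net gain = 10 − 1.87 = 8.13. The private return per contributed unit (0.1875) is below 1, so free-riding is indeed the best response regardless of what the others do.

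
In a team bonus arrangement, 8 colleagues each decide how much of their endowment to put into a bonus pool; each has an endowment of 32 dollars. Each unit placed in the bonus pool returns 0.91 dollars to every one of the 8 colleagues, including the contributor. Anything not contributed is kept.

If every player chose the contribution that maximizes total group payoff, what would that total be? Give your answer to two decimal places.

Each contributed unit returns 7.280 to the group as a whole (0.91 to each of 8 players), which exceeds 1, so the social optimum is full contribution: group total = 7.280 × 256 = 1863.68.

1863.68 dollars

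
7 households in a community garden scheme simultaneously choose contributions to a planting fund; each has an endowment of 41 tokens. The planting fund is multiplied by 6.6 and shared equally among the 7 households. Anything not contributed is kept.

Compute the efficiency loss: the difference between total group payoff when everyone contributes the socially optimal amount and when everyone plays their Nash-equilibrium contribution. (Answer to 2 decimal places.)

1607.20 tokens

Each contributed unit returns 6.6/7 = 0.9429 to its contributor — below 1 — so contributing 0 is dominant for every player. At the Nash equilibrium everyone keeps their 41, and the group total is 7 × 41 = 287.
Each contributed unit returns 6.600 to the group as a whole (0.9429 to each of 7 players), which exceeds 1, so the social optimum is full contribution: group total = 6.600 × 287 = 1894.20.
Efficiency loss = 1894.20 − 287 = 1607.20.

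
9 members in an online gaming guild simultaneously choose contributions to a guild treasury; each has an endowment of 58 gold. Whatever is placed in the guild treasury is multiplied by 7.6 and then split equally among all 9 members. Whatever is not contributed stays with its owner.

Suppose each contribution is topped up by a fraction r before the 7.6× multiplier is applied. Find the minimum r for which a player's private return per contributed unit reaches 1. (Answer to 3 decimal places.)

With matching at rate r, one contributed unit becomes (1 + r) in the guild treasury and returns 7.6 × (1 + r) / 9 to the contributor.
Setting this equal to 1: 1 + r = 9/7.6 = 1.1842.
So the minimum matching rate is r = 1.1842 − 1 = 0.184.

0.184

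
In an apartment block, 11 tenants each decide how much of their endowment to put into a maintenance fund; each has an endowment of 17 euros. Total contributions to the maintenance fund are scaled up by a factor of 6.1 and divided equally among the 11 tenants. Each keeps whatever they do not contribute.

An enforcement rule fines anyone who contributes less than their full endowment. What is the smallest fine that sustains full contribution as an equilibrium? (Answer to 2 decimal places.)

Given the others contribute fully, the best deviation is to contribute 0 (any partial contribution still incurs the fine and gives up units whose private return 0.5545 is below 1).
Deviating from 17 to 0 saves 17 euros but forfeits the deviator's share of the drop in the maintenance fund: 6.1/11 × 17 = 9.43.
So the deviation gain is 17 − 9.43 = 7.57, and the fine must be at least 7.57 euros to wipe it out.

7.57 euros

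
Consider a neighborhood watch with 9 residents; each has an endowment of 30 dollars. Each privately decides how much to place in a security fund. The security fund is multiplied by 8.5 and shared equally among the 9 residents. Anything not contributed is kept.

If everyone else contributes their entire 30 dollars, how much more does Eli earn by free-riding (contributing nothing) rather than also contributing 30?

1.67 dollars

Switching from a contribution of 30 to 0 lets Eli keep an extra 30 dollars, but lowers the security fund by 30, which costs Eli their own share of that drop: 8.5/9 × 30 = 28.33.
Net gain = 30 − 28.33 = 1.67. The private return per contributed unit (0.9444) is below 1, so free-riding is indeed the best response regardless of what the others do.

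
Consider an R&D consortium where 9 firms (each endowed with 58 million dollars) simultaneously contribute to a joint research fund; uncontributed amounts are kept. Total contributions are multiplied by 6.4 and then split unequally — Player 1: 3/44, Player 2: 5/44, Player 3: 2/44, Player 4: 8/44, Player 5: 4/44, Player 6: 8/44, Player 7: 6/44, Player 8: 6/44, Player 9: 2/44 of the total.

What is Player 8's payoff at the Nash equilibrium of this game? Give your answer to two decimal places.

Player j's private return per contributed unit is 6.4 × (j's share). Contributing is weakly dominant for j when that share is at least 1/6.4 = 0.1563, and contributing 0 is dominant otherwise.
The shares above 0.1563 belong to Player 4 and Player 6, contributing 58 each; the remaining 7 contribute 0. Total contributed: 116.
Player 8 keeps 58 and receives 6.4 × 116 × 6/44 = 101.24 from the joint research fund, for a payoff of 159.24.

159.24 million dollars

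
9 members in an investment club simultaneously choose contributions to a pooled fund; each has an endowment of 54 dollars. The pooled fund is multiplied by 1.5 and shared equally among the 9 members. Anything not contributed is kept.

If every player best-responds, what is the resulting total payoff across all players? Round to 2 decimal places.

Each contributed unit returns 1.5/9 = 0.1667 to its contributor — below 1 — so contributing 0 is dominant for every player. At the Nash equilibrium everyone keeps their 54, and the group total is 9 × 54 = 486.

486.00 dollars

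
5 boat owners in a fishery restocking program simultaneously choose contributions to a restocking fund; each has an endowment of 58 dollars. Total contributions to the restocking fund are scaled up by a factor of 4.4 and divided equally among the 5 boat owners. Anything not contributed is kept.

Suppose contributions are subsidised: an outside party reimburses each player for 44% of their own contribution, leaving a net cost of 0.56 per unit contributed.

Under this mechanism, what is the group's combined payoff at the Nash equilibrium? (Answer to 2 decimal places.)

With the mechanism, a contributed unit returns (4.4/5) / 0.56 = 1.5714 per unit of net cost to the contributor — now above 1 — so contributing fully is weakly dominant for every player.
At the Nash equilibrium everyone contributes 58. Group total payoff = 5 × (58 × 0.44 + 4.4 × 58) = 1403.60.

1403.60 dollars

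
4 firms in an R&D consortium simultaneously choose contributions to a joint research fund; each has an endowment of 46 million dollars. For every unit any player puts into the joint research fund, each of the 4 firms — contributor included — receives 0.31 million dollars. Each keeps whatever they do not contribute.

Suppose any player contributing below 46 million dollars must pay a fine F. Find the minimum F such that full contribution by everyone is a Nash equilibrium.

31.74 million dollars

Given the others contribute fully, the best deviation is to contribute 0 (any partial contribution still incurs the fine and gives up units whose private return 0.31 is below 1).
Deviating from 46 to 0 saves 46 million dollars but forfeits the deviator's share of the drop in the joint research fund: 0.31 × 46 = 14.26.
So the deviation gain is 46 − 14.26 = 31.74, and the fine must be at least 31.74 million dollars to wipe it out.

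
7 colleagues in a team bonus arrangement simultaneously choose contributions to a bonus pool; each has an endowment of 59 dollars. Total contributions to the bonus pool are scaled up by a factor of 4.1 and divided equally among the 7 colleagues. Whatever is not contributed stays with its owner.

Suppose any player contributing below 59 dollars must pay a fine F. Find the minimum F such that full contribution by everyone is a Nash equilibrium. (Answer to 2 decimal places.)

24.44 dollars

Given the others contribute fully, the best deviation is to contribute 0 (any partial contribution still incurs the fine and gives up units whose private return 0.5857 is below 1).
Deviating from 59 to 0 saves 59 dollars but forfeits the deviator's share of the drop in the bonus pool: 4.1/7 × 59 = 34.56.
So the deviation gain is 59 − 34.56 = 24.44, and the fine must be at least 24.44 dollars to wipe it out.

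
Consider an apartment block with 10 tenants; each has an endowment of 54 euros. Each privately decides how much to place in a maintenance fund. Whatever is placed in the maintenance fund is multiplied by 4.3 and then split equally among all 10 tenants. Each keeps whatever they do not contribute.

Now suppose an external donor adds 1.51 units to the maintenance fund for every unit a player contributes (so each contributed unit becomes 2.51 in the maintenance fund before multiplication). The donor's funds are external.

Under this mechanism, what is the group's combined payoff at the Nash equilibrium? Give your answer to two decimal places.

Under the mechanism each unit contributed yields 4.3 × 2.51 / 10 = 1.0793 back to its contributor per unit of net cost, which exceeds 1, making full contribution the dominant choice for everyone.
So the Nash equilibrium is full contribution by all 10; the group earns 4.3 × 2.51 × 540 = 5828.22.

5828.22 euros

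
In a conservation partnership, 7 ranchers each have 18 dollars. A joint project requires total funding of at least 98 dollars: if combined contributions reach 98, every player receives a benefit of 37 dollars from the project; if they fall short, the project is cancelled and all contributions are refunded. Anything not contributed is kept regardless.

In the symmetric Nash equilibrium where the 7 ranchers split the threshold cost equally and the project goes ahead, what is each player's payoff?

Equal share of the threshold: 98/7 = 14.
At this profile no one gains by cutting their contribution: any cut drops the total below 98, the project is cancelled, contributions are refunded, and the deviator ends with 18, which is less than 18 − 14 + 37 = 41. Contributing more than 14 just wastes the excess. So contributing exactly 14 is a best response.
Each player's payoff: 18 − 14 + 37 = 41.

41 dollars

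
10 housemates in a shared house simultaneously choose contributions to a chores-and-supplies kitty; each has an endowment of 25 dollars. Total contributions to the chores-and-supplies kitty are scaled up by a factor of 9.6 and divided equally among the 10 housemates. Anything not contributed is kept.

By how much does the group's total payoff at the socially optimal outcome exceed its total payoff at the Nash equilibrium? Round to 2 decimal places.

Each contributed unit returns 9.6/10 = 0.9600 to its contributor — below 1 — so contributing 0 is dominant for every player. At the Nash equilibrium everyone keeps their 25, and the group total is 10 × 25 = 250.
Each contributed unit returns 9.600 to the group as a whole (0.9600 to each of 10 players), which exceeds 1, so the social optimum is full contribution: group total = 9.600 × 250 = 2400.00.
Efficiency loss = 2400.00 − 250 = 2150.00.

2150.00 dollars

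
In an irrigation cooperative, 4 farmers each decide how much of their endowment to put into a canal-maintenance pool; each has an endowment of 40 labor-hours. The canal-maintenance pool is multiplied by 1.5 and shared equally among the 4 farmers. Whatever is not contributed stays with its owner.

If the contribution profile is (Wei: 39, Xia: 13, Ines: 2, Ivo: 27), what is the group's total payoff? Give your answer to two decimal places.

Total contributed: 39 + 13 + 2 + 27 = 81; total kept: 4 × 40 − 81 = 79.
The canal-maintenance pool pays out 1.5 × 81 = 121.50 in aggregate.
Group total = 79 + 121.50 = 200.50.

200.50 labor-hours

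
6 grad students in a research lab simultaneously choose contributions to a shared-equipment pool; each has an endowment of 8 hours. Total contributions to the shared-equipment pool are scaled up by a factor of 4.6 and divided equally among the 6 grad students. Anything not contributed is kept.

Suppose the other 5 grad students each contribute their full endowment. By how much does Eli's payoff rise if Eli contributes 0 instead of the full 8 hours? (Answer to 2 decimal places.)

1.87 hours

Switching from a contribution of 8 to 0 lets Eli keep an extra 8 hours, but lowers the shared-equipment pool by 8, which costs Eli their own share of that drop: 4.6/6 × 8 = 6.13.
Net gain = 8 − 6.13 = 1.87. The private return per contributed unit (0.7667) is below 1, so free-riding is indeed the best response regardless of what the others do.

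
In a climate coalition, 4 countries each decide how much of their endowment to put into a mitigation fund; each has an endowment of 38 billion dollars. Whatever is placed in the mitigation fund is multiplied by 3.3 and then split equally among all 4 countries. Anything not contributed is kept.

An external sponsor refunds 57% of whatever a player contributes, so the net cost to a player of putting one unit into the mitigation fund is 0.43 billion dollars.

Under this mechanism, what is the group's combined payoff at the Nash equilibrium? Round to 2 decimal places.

588.24 billion dollars

The effective private return per unit is now (3.3/4) / 0.43 = 1.9186 > 1, so every player's dominant strategy flips to full contribution.
So the Nash equilibrium is full contribution by all 4; the group earns 4 × (38 × 0.57 + 3.3 × 38) = 588.24.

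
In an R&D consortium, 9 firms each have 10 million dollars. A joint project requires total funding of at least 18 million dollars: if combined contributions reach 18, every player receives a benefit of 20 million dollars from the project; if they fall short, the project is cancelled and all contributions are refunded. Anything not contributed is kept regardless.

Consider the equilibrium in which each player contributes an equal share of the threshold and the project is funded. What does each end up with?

Equal share of the threshold: 18/9 = 2.
At this profile no one gains by cutting their contribution: any cut drops the total below 18, the project is cancelled, contributions are refunded, and the deviator ends with 10, which is less than 10 − 2 + 20 = 28. Contributing more than 2 just wastes the excess. So contributing exactly 2 is a best response.
Each player's payoff: 10 − 2 + 20 = 28.

28 million dollars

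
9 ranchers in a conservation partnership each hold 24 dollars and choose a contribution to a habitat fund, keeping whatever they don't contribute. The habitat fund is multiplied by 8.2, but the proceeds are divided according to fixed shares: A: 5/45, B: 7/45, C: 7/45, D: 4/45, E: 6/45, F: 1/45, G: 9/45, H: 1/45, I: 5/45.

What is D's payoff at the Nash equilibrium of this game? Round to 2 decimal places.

For player j, contributing a unit is worthwhile iff 8.2 × (j's share) ≥ 1, i.e. iff j's share is at least 0.1220.
The shares above 0.1220 belong to B, C, E and G, contributing 24 each; the remaining 5 contribute 0. Total contributed: 96.
D keeps 24 and receives 8.2 × 96 × 4/45 = 69.97 from the habitat fund, for a payoff of 93.97.

93.97 dollars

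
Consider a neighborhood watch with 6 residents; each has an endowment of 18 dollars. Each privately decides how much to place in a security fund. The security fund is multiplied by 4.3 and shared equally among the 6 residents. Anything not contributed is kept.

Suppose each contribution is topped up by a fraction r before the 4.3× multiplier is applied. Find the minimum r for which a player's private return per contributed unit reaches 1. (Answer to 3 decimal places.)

With matching at rate r, one contributed unit becomes (1 + r) in the security fund and returns 4.3 × (1 + r) / 6 to the contributor.
Setting this equal to 1: 1 + r = 6/4.3 = 1.3953.
So the minimum matching rate is r = 1.3953 − 1 = 0.395.

0.395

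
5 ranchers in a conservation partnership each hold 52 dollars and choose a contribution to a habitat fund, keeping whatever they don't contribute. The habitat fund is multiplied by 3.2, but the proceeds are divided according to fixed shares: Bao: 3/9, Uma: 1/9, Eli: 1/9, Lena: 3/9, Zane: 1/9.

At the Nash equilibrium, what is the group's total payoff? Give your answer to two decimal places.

For player j, contributing a unit is worthwhile iff 3.2 × (j's share) ≥ 1, i.e. iff j's share is at least 0.3125.
The shares above 0.3125 belong to Bao and Lena, contributing 52 each; the remaining 3 contribute 0. Total contributed: 104.
The habitat fund pays out 3.2 × 104 = 332.80 in total (split across the unequal shares, but the aggregate is all that matters for the group sum).
The 3 free-riders keep 52 each, adding 156. Group total = 156 + 332.80 = 488.80.

488.80 dollars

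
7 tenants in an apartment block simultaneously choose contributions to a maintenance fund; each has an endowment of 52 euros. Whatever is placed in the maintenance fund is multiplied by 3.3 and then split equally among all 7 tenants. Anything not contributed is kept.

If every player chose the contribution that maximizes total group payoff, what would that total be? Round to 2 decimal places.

Each contributed unit returns 3.300 to the group as a whole (0.4714 to each of 7 players), which exceeds 1, so the social optimum is full contribution: group total = 3.300 × 364 = 1201.20.

1201.20 euros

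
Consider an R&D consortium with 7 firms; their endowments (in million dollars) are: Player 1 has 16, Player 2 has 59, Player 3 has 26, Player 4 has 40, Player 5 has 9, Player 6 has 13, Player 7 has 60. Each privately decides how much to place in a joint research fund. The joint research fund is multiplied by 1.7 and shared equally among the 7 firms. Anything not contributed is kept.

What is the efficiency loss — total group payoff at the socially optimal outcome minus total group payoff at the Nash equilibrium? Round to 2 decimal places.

The private return per contributed unit is 1.7/7 = 0.2429 < 1 for every player regardless of endowment, so the Nash equilibrium is zero contribution and the group total is Σ E_j = 16 + 59 + 26 + 40 + 9 + 13 + 60 = 223.
Each contributed unit returns 1.700 to the group, so the social optimum is full contribution by everyone: group total = 1.700 × 223 = 379.10.
Efficiency loss = (1.700 − 1) × 223 = 156.10.

156.10 million dollars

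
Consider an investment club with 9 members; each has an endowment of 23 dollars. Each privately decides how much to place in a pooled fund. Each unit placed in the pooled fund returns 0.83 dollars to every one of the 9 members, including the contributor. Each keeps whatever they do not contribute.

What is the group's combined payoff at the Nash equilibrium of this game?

207.00 dollars

The private return per contributed unit is 0.83 < 1, so contributing 0 is dominant for every player. At the Nash equilibrium everyone keeps their 23, and the group total is 9 × 23 = 207.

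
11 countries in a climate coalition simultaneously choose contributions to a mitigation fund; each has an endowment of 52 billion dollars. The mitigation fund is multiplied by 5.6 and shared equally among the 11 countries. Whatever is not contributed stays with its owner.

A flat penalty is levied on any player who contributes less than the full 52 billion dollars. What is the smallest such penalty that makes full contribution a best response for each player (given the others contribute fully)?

25.53 billion dollars

Given the others contribute fully, the best deviation is to contribute 0 (any partial contribution still incurs the fine and gives up units whose private return 0.5091 is below 1).
Deviating from 52 to 0 saves 52 billion dollars but forfeits the deviator's share of the drop in the mitigation fund: 5.6/11 × 52 = 26.47.
So the deviation gain is 52 − 26.47 = 25.53, and the fine must be at least 25.53 billion dollars to wipe it out.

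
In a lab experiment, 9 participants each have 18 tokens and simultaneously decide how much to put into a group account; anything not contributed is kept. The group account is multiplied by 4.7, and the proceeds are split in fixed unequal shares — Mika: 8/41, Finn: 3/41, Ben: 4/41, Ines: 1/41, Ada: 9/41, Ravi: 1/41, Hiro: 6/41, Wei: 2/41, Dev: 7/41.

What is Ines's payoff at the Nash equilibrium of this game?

Player j's private return per contributed unit is 4.7 × (j's share). Contributing is weakly dominant for j when that share is at least 1/4.7 = 0.2128, and contributing 0 is dominant otherwise.
Ada alone (share 9/41) is above the threshold, contributing 18; the remaining 8 contribute 0. Total contributed: 18.
Ines keeps 18 and receives 4.7 × 18 × 1/41 = 2.06 from the group account, for a payoff of 20.06.

20.06 tokens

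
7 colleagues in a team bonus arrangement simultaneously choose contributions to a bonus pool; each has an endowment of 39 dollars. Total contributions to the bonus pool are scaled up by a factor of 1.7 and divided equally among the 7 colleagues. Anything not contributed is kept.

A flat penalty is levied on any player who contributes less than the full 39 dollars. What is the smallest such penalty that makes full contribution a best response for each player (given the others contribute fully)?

29.53 dollars

Given the others contribute fully, the best deviation is to contribute 0 (any partial contribution still incurs the fine and gives up units whose private return 0.2429 is below 1).
Deviating from 39 to 0 saves 39 dollars but forfeits the deviator's share of the drop in the bonus pool: 1.7/7 × 39 = 9.47.
So the deviation gain is 39 − 9.47 = 29.53, and the fine must be at least 29.53 dollars to wipe it out.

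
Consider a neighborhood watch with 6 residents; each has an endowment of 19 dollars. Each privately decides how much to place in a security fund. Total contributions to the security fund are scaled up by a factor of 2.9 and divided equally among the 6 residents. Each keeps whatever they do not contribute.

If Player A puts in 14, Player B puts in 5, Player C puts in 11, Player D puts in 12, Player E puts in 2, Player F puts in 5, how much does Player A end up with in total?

28.68 dollars

Total contributed: 14 + 5 + 11 + 12 + 2 + 5 = 49.
Each receives 2.9 × 49 / 6 = 23.68 from the security fund.
Player A keeps 19 − 14 = 5, so Player A's payoff is 5 + 23.68 = 28.68.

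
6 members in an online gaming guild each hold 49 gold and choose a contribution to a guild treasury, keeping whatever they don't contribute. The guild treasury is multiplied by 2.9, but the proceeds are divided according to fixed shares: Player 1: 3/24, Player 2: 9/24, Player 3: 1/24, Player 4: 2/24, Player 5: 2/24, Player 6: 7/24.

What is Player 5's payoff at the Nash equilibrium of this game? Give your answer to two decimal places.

60.84 gold

Each unit j contributes comes back to j as 2.9 × (j's share), so j prefers to contribute only if that share exceeds 1/2.9 = 0.3448; otherwise keeping the unit dominates.
The only share above 0.3448 is Player 2's 9/24, contributing 49; the remaining 5 contribute 0. Total contributed: 49.
Player 5 keeps 49 and receives 2.9 × 49 × 2/24 = 11.84 from the guild treasury, for a payoff of 60.84.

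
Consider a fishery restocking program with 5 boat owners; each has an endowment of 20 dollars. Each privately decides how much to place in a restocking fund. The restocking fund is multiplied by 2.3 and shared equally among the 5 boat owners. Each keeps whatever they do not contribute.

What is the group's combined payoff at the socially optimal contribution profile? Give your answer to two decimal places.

230.00 dollars

Each contributed unit returns 2.300 to the group as a whole (0.4600 to each of 5 players), which exceeds 1, so the social optimum is full contribution: group total = 2.300 × 100 = 230.00.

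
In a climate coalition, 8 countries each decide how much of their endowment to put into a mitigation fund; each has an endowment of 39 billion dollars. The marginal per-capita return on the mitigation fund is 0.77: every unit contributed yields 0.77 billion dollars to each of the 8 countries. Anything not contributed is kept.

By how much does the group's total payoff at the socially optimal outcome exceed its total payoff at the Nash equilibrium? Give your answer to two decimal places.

The private return per contributed unit is 0.77 < 1, so contributing 0 is dominant for every player. At the Nash equilibrium everyone keeps their 39, and the group total is 8 × 39 = 312.
Each contributed unit returns 6.160 to the group as a whole (0.77 to each of 8 players), which exceeds 1, so the social optimum is full contribution: group total = 6.160 × 312 = 1921.92.
Efficiency loss = 1921.92 − 312 = 1609.92.

1609.92 billion dollars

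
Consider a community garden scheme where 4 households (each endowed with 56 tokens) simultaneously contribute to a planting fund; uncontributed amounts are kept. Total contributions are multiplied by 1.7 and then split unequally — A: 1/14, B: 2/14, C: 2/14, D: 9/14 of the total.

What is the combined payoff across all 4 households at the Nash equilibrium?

263.20 tokens

Each unit j contributes comes back to j as 1.7 × (j's share), so j prefers to contribute only if that share exceeds 1/1.7 = 0.5882; otherwise keeping the unit dominates.
Only D (9/14) clears that bar, contributing 56; the remaining 3 contribute 0. Total contributed: 56.
The planting fund pays out 1.7 × 56 = 95.20 in total (split across the unequal shares, but the aggregate is all that matters for the group sum).
The 3 free-riders keep 56 each, adding 168. Group total = 168 + 95.20 = 263.20.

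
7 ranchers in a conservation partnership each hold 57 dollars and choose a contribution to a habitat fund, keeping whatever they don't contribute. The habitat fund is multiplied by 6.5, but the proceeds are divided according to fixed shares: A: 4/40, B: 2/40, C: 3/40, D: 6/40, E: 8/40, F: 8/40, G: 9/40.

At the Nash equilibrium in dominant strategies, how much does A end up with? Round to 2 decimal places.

A player with share s gets back 6.5·s per unit contributed, so full contribution is dominant for anyone with s > 1/6.5 = 0.1538 and zero contribution is dominant for anyone below.
E, F and G clear that bar, contributing 57 each; the remaining 4 contribute 0. Total contributed: 171.
A keeps 57 and receives 6.5 × 171 × 4/40 = 111.15 from the habitat fund, for a payoff of 168.15.

168.15 dollars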